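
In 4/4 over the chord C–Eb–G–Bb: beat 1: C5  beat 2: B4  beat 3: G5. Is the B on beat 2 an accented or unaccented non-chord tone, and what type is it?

The harmony at that moment is C minor seventh chord (C, Eb, G, Bb); B4 is not a chord tone.
It is approached by step down from C5 and left by leap up to G5.
Step in, leap out — an escape tone.
It falls on a weak beat, so it is unaccented.

Unaccented escape tone.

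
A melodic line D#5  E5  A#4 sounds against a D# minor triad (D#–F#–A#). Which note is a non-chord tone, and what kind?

E5 is an escape tone.

The harmony at that moment is D# minor triad (D#, F#, A#); E5 is not a chord tone.
It is approached by step up from D#5 and left by leap down to A#4.
Step in, leap out — an escape tone.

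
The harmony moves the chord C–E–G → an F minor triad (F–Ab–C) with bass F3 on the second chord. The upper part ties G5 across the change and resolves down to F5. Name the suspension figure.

At the second chord the bass is F3. The suspended G5 lies a ninth above the bass; after resolving down by step to F5, the interval above the bass becomes an octave.
Suspension figures are named by those two intervals: 9–8.

9–8 suspension.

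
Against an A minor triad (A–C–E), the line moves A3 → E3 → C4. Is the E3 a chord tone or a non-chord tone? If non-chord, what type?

A minor triad contains A, C, E; E is the fifth, so it is a chord tone.

Chord tone (the fifth of A minor triad).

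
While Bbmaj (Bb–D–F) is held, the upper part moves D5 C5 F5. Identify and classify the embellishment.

The harmony at that moment is Bb major triad (Bb, D, F); C5 is not a chord tone.
It is approached by step down from D5 and left by leap up to F5.
Step in, leap out — an escape tone.

C5 is an escape tone.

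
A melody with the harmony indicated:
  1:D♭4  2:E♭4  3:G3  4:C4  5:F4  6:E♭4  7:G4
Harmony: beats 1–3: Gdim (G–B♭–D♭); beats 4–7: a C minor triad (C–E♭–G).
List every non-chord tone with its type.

E♭4 (beat 2) — escape tone; F4 (beat 5) — appoggiatura.

The harmony at that moment is G diminished triad (G, B♭, D♭); E♭4 is not a chord tone.
It is approached by step up from D♭4 and left by leap down to G3.
Step in, leap out — an escape tone.
The harmony at that moment is C minor triad (C, E♭, G); F4 is not a chord tone.
It is approached by leap up from C4 and left by step down to E♭4.
Leap in, step out — an appoggiatura.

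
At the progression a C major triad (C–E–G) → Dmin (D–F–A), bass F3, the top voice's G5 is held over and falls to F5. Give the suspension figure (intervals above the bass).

9–8 suspension.

At the second chord the bass is F3. The suspended G5 lies a ninth above the bass; after resolving down by step to F5, the interval above the bass becomes an octave.
Suspension figures are named by those two intervals: 9–8.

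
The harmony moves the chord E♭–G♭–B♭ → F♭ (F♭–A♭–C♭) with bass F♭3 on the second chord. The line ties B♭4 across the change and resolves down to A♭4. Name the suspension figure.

At the second chord the bass is F♭3. The suspended B♭4 lies a fourth above the bass; after resolving down by step to A♭4, the interval above the bass becomes a third.
Suspension figures are named by those two intervals: 4–3.

4–3 suspension.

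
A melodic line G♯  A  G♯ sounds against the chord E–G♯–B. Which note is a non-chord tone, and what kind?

A is a neighbor tone.

The harmony at that moment is E major triad (E, G♯, B); A is not a chord tone.
It is approached by step up from G♯ and left by step down to G♯.
Step away and step back to the same note — a neighbor tone (upper neighbor).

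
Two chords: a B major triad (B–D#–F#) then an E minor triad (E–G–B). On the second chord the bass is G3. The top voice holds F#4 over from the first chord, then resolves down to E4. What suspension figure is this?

At the second chord the bass is G3. The suspended F#4 lies a seventh above the bass; after resolving down by step to E4, the interval above the bass becomes a sixth.
Suspension figures are named by those two intervals: 7–6.

7–6 suspension.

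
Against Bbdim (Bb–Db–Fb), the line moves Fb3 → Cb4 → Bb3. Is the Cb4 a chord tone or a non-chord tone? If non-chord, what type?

The harmony at that moment is Bb diminished triad (Bb, Db, Fb); Cb4 is not a chord tone.
It is approached by leap up from Fb3 and left by step down to Bb3.
Leap in, step out — an appoggiatura.

Non-chord tone — an appoggiatura.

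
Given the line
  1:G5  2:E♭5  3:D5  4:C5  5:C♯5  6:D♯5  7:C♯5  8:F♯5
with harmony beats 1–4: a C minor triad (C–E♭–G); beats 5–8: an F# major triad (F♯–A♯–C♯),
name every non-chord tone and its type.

The harmony at that moment is C minor triad (C, E♭, G); D5 is not a chord tone.
It is approached by step down from E♭5 and left by step down to C5.
Step in, step out in the same direction — a passing tone.
The harmony at that moment is F♯ major triad (F♯, A♯, C♯); D♯5 is not a chord tone.
It is approached by step up from C♯5 and left by step down to C♯5.
Step away and step back to the same note — a neighbor tone (upper neighbor).

D5 (beat 3) — passing tone; D♯5 (beat 6) — neighbor tone.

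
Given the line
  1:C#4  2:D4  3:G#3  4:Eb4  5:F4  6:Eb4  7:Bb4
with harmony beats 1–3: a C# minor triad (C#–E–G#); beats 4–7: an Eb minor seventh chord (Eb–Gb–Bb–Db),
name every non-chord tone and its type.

D4 (beat 2) — escape tone; F4 (beat 5) — neighbor tone.

The harmony at that moment is C# minor triad (C#, E, G#); D4 is not a chord tone.
It is approached by step up from C#4 and left by leap down to G#3.
Step in, leap out — an escape tone.
The harmony at that moment is Eb minor seventh chord (Eb, Gb, Bb, Db); F4 is not a chord tone.
It is approached by step up from Eb4 and left by step down to Eb4.
Step away and step back to the same note — a neighbor tone (upper neighbor).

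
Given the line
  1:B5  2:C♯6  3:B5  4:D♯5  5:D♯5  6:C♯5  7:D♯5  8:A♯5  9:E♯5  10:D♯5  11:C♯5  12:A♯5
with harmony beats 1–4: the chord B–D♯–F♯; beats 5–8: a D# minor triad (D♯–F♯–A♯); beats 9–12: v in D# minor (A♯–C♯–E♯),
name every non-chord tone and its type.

The harmony at that moment is B major triad (B, D♯, F♯); C♯6 is not a chord tone.
It is approached by step up from B5 and left by step down to B5.
Step away and step back to the same note — a neighbor tone (upper neighbor).
The harmony at that moment is D♯ minor triad (D♯, F♯, A♯); C♯5 is not a chord tone.
It is approached by step down from D♯5 and left by step up to D♯5.
Step away and step back to the same note — a neighbor tone (lower neighbor).
The harmony at that moment is A♯ minor triad (A♯, C♯, E♯); D♯5 is not a chord tone.
It is approached by step down from E♯5 and left by step down to C♯5.
Step in, step out in the same direction — a passing tone.

C♯6 (beat 2) — neighbor tone; C♯5 (beat 6) — neighbor tone; D♯5 (beat 10) — passing tone.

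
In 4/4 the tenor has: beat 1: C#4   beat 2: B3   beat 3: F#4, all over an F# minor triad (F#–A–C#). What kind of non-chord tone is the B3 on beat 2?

The harmony at that moment is F# minor triad (F#, A, C#); B3 is not a chord tone.
It is approached by step down from C#4 and left by leap up to F#4.
Step in, leap out, on a weak beat — an escape tone.

Escape tone.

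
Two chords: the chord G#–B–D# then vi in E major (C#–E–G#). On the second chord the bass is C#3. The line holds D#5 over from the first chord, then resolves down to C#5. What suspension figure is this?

9–8 suspension.

At the second chord the bass is C#3. The suspended D#5 lies a ninth above the bass; after resolving down by step to C#5, the interval above the bass becomes an octave.
Suspension figures are named by those two intervals: 9–8.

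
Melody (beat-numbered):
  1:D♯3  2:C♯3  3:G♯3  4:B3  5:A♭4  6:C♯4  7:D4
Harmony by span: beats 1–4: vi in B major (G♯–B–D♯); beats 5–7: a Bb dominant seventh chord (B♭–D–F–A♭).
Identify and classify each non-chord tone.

C♯3 (beat 2) — escape tone; C♯4 (beat 6) — appoggiatura.

The harmony at that moment is G♯ minor triad (G♯, B, D♯); C♯3 is not a chord tone.
It is approached by step down from D♯3 and left by leap up to G♯3.
Step in, leap out — an escape tone.
The harmony at that moment is B♭ dominant seventh chord (B♭, D, F, A♭); C♯4 is not a chord tone.
It is approached by leap down from A♭4 and left by step up to D4.
Leap in, step out — an appoggiatura.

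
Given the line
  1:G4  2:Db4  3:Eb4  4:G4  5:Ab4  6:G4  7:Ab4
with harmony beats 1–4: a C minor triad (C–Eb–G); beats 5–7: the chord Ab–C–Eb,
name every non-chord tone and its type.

Db4 (beat 2) — appoggiatura; G4 (beat 6) — neighbor tone.

The harmony at that moment is C minor triad (C, Eb, G); Db4 is not a chord tone.
It is approached by leap down from G4 and left by step up to Eb4.
Leap in, step out — an appoggiatura.
The harmony at that moment is Ab major triad (Ab, C, Eb); G4 is not a chord tone.
It is approached by step down from Ab4 and left by step up to Ab4.
Step away and step back to the same note — a neighbor tone (lower neighbor).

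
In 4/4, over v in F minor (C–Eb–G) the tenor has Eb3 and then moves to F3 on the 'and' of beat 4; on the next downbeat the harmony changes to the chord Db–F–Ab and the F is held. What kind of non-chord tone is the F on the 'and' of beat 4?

The harmony at that moment is C minor triad (C, Eb, G); F3 is not a chord tone.
It is approached by step up from Eb3 and then sustained as the same pitch into the next harmony.
Arriving early and becoming a chord tone when the harmony changes — an anticipation.

Anticipation.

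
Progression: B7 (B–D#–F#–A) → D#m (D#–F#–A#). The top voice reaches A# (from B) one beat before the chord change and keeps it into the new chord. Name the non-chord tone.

A# is an anticipation.

The harmony at that moment is B dominant seventh chord (B, D#, F#, A); A# is not a chord tone.
It is approached by step down from B and then sustained as the same pitch into the next harmony.
Arriving early and becoming a chord tone when the harmony changes — an anticipation.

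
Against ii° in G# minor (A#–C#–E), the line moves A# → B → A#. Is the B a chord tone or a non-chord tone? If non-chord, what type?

Non-chord tone — a neighbor tone.

The harmony at that moment is A# diminished triad (A#, C#, E); B is not a chord tone.
It is approached by step up from A# and left by step down to A#.
Step away and step back to the same note — a neighbor tone (upper neighbor).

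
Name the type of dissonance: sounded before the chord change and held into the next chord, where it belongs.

Approach: ahead of the chord change (typically by step), so it is dissonant against the current harmony. Departure: none — the same pitch is restated or held and is a chord tone of the new harmony.
Dissonant first, consonant once the harmony catches up: the note simply arrives early — an anticipation. (The reverse timing, consonant first and dissonant after the change, would be a suspension or retardation.)

Anticipation.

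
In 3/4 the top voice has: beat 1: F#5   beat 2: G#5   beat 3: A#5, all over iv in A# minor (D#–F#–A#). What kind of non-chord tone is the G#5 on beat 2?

Passing tone.

The harmony at that moment is D# minor triad (D#, F#, A#); G#5 is not a chord tone.
It is approached by step up from F#5 and left by step up to A#5.
Step in, step out in the same direction — a passing tone.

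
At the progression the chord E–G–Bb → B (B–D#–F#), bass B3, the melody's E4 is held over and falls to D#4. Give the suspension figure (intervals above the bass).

4–3 suspension.

At the second chord the bass is B3. The suspended E4 lies a fourth above the bass; after resolving down by step to D#4, the interval above the bass becomes a third.
Suspension figures are named by those two intervals: 4–3.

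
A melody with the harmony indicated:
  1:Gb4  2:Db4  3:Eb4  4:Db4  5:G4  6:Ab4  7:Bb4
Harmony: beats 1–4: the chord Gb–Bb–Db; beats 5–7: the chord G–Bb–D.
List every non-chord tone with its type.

The harmony at that moment is Gb major triad (Gb, Bb, Db); Eb4 is not a chord tone.
It is approached by step up from Db4 and left by step down to Db4.
Step away and step back to the same note — a neighbor tone (upper neighbor).
The harmony at that moment is G minor triad (G, Bb, D); Ab4 is not a chord tone.
It is approached by step up from G4 and left by step up to Bb4.
Step in, step out in the same direction — a passing tone.

Eb4 (beat 3) — neighbor tone; Ab4 (beat 6) — passing tone.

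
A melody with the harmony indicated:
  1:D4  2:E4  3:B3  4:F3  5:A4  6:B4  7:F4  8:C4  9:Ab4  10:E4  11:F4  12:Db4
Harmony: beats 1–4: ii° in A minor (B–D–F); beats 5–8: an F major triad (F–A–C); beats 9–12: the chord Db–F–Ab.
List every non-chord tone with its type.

E4 (beat 2) — escape tone; B4 (beat 6) — escape tone; E4 (beat 10) — appoggiatura.

The harmony at that moment is B diminished triad (B, D, F); E4 is not a chord tone.
It is approached by step up from D4 and left by leap down to B3.
Step in, leap out — an escape tone.
The harmony at that moment is F major triad (F, A, C); B4 is not a chord tone.
It is approached by step up from A4 and left by leap down to F4.
Step in, leap out — an escape tone.
The harmony at that moment is Db major triad (Db, F, Ab); E4 is not a chord tone.
It is approached by leap down from Ab4 and left by step up to F4.
Leap in, step out — an appoggiatura.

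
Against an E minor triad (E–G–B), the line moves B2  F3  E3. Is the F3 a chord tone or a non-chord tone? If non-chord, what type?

The harmony at that moment is E minor triad (E, G, B); F3 is not a chord tone.
It is approached by leap up from B2 and left by step down to E3.
Leap in, step out — an appoggiatura.

Non-chord tone — an appoggiatura.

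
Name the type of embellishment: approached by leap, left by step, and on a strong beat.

Approach: by leap. Departure: by step. Metric position: strong.
Leap in, step out, in a metrically strong position — an appoggiatura. (It is the mirror image of the escape tone, which steps in and leaps out from a weak position.)

Appoggiatura.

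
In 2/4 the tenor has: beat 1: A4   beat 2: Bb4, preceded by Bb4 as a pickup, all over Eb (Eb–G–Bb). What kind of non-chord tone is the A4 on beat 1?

Lower neighbor tone.

The harmony at that moment is Eb major triad (Eb, G, Bb); A4 is not a chord tone.
It is approached by step down from Bb4 and left by step up to Bb4.
Step away and step back to the same note — a neighbor tone (lower neighbor).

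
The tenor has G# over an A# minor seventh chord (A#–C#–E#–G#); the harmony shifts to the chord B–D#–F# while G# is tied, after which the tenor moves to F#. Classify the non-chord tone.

G# is a suspension.

The harmony at that moment is B major triad (B, D#, F#); G# is not a chord tone.
It is held over (the same pitch as the preceding G#) and left by step down to F#.
Held over from the previous chord and resolving down by step — a suspension.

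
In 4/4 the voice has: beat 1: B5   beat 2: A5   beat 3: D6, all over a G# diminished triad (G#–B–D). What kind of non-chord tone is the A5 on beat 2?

The harmony at that moment is G# diminished triad (G#, B, D); A5 is not a chord tone.
It is approached by step down from B5 and left by leap up to D6.
Step in, leap out, on a weak beat — an escape tone.

Escape tone.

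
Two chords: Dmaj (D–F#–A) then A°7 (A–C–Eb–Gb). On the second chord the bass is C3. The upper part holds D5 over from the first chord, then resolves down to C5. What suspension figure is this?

At the second chord the bass is C3. The suspended D5 lies a ninth above the bass; after resolving down by step to C5, the interval above the bass becomes an octave.
Suspension figures are named by those two intervals: 9–8.

9–8 suspension.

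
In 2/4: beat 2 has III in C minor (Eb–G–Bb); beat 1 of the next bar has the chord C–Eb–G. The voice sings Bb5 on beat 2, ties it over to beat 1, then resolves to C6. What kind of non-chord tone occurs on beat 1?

Retardation.

The harmony at that moment is C minor triad (C, Eb, G); Bb5 is not a chord tone.
It is held over (the same pitch as the preceding Bb5) and left by step up to C6.
Held over from the previous chord and resolving up by step — a retardation.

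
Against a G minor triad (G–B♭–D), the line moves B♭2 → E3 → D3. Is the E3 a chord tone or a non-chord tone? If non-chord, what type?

Non-chord tone — an appoggiatura.

The harmony at that moment is G minor triad (G, B♭, D); E3 is not a chord tone.
It is approached by leap up from B♭2 and left by step down to D3.
Leap in, step out — an appoggiatura.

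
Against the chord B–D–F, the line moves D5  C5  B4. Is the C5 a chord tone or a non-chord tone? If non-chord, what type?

Non-chord tone — a passing tone.

The harmony at that moment is B diminished triad (B, D, F); C5 is not a chord tone.
It is approached by step down from D5 and left by step down to B4.
Step in, step out in the same direction — a passing tone.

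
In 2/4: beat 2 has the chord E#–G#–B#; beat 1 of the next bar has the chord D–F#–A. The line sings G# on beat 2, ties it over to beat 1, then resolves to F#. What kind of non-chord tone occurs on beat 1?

Suspension.

The harmony at that moment is D major triad (D, F#, A); G# is not a chord tone.
It is held over (the same pitch as the preceding G#) and left by step down to F#.
Held over from the previous chord and resolving down by step — a suspension.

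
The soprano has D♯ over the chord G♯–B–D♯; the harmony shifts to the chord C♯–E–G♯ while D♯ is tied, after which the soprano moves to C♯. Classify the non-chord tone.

D♯ is a suspension.

The harmony at that moment is C♯ minor triad (C♯, E, G♯); D♯ is not a chord tone.
It is held over (the same pitch as the preceding D♯) and left by step down to C♯.
Held over from the previous chord and resolving down by step — a suspension.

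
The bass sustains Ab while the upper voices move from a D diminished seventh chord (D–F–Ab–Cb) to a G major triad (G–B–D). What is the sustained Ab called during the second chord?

Pedal tone (pedal point).

The harmony at that moment is G major triad (G, B, D); Ab is not a chord tone.
It is held over (the same pitch as the preceding Ab) and then sustained as the same pitch into the next harmony.
Sustained through a change of harmony — a pedal tone.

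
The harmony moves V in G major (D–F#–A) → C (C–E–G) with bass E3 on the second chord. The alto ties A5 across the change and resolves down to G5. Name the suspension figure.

At the second chord the bass is E3. The suspended A5 lies a fourth above the bass; after resolving down by step to G5, the interval above the bass becomes a third.
Suspension figures are named by those two intervals: 4–3.

4–3 suspension.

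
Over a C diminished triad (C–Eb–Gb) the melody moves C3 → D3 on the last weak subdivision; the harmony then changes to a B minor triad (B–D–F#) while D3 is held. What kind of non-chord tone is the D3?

D3 is an anticipation.

The harmony at that moment is C diminished triad (C, Eb, Gb); D3 is not a chord tone.
It is approached by step up from C3 and then sustained as the same pitch into the next harmony.
Arriving early and becoming a chord tone when the harmony changes — an anticipation.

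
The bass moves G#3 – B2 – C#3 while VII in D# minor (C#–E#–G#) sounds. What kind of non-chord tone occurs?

B2 is an appoggiatura.

The harmony at that moment is C# major triad (C#, E#, G#); B2 is not a chord tone.
It is approached by leap down from G#3 and left by step up to C#3.
Leap in, step out — an appoggiatura.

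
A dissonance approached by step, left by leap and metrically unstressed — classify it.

Escape tone.

Approach: by step. Departure: by leap. Metric position: weak.
Step in, leap out, from a weak position — an escape tone (échappée). (It is the mirror image of the appoggiatura, which leaps in and steps out on a strong beat.)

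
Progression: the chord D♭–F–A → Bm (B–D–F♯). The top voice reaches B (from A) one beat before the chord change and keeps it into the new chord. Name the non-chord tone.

The harmony at that moment is D♭ augmented triad (D♭, F, A); B is not a chord tone.
It is approached by step up from A and then sustained as the same pitch into the next harmony.
Arriving early and becoming a chord tone when the harmony changes — an anticipation.

B is an anticipation.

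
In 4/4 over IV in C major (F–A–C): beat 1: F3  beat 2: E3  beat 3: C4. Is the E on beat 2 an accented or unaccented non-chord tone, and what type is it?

Unaccented escape tone.

The harmony at that moment is F major triad (F, A, C); E3 is not a chord tone.
It is approached by step down from F3 and left by leap up to C4.
Step in, leap out — an escape tone.
It falls on a weak beat, so it is unaccented.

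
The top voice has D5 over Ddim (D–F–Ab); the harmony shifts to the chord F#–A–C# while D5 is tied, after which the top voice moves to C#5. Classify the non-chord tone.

D5 is a suspension.

The harmony at that moment is F# minor triad (F#, A, C#); D5 is not a chord tone.
It is held over (the same pitch as the preceding D5) and left by step down to C#5.
Held over from the previous chord and resolving down by step — a suspension.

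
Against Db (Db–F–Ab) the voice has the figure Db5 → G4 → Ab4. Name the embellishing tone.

The harmony at that moment is Db major triad (Db, F, Ab); G4 is not a chord tone.
It is approached by leap down from Db5 and left by step up to Ab4.
Leap in, step out — an appoggiatura.

G4 is an appoggiatura.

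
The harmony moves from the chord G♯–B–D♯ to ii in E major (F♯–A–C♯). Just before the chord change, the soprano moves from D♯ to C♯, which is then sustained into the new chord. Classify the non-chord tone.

C♯ is an anticipation.

The harmony at that moment is G♯ minor triad (G♯, B, D♯); C♯ is not a chord tone.
It is approached by step down from D♯ and then sustained as the same pitch into the next harmony.
Arriving early and becoming a chord tone when the harmony changes — an anticipation.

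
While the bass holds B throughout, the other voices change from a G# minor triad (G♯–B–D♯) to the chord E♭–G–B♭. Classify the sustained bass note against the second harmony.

The harmony at that moment is E♭ major triad (E♭, G, B♭); B is not a chord tone.
It is held over (the same pitch as the preceding B) and then sustained as the same pitch into the next harmony.
Sustained through a change of harmony — a pedal tone.

Pedal tone (pedal point).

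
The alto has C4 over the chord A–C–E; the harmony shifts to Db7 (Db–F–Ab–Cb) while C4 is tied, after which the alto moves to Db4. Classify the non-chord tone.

The harmony at that moment is Db dominant seventh chord (Db, F, Ab, Cb); C4 is not a chord tone.
It is held over (the same pitch as the preceding C4) and left by step up to Db4.
Held over from the previous chord and resolving up by step — a retardation.

C4 is a retardation.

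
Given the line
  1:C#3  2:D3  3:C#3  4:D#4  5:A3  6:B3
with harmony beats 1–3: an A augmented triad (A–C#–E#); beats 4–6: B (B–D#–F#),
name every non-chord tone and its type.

The harmony at that moment is A augmented triad (A, C#, E#); D3 is not a chord tone.
It is approached by step up from C#3 and left by step down to C#3.
Step away and step back to the same note — a neighbor tone (upper neighbor).
The harmony at that moment is B major triad (B, D#, F#); A3 is not a chord tone.
It is approached by leap down from D#4 and left by step up to B3.
Leap in, step out — an appoggiatura.

D3 (beat 2) — neighbor tone; A3 (beat 5) — appoggiatura.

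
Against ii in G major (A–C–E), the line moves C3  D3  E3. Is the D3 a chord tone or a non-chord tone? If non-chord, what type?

The harmony at that moment is A minor triad (A, C, E); D3 is not a chord tone.
It is approached by step up from C3 and left by step up to E3.
Step in, step out in the same direction — a passing tone.

Non-chord tone — a passing tone.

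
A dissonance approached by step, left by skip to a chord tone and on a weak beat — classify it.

Escape tone.

Approach: by step. Departure: by leap. Metric position: weak.
Step in, leap out, from a weak position — an escape tone (échappée). (It is the mirror image of the appoggiatura, which leaps in and steps out on a strong beat.)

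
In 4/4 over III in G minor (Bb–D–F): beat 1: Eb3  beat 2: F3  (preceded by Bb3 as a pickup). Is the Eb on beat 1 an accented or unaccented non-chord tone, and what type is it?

The harmony at that moment is Bb major triad (Bb, D, F); Eb3 is not a chord tone.
It is approached by leap down from Bb3 and left by step up to F3.
Leap in, step out — an appoggiatura.
It falls on the downbeat, so it is accented.

Accented appoggiatura.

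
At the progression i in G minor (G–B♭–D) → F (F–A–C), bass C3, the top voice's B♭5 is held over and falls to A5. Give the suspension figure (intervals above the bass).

7–6 suspension.

At the second chord the bass is C3. The suspended B♭5 lies a seventh above the bass; after resolving down by step to A5, the interval above the bass becomes a sixth.
Suspension figures are named by those two intervals: 7–6.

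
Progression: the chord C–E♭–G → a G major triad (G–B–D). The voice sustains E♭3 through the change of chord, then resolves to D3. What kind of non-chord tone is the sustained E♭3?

E♭3 is a suspension.

The harmony at that moment is G major triad (G, B, D); E♭3 is not a chord tone.
It is held over (the same pitch as the preceding E♭3) and left by step down to D3.
Held over from the previous chord and resolving down by step — a suspension.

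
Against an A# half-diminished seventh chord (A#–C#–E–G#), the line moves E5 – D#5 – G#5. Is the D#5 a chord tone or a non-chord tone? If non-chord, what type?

The harmony at that moment is A# half-diminished seventh chord (A#, C#, E, G#); D#5 is not a chord tone.
It is approached by step down from E5 and left by leap up to G#5.
Step in, leap out — an escape tone.

Non-chord tone — an escape tone.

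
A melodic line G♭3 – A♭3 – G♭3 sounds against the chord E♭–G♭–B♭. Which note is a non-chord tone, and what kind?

The harmony at that moment is E♭ minor triad (E♭, G♭, B♭); A♭3 is not a chord tone.
It is approached by step up from G♭3 and left by step down to G♭3.
Step away and step back to the same note — a neighbor tone (upper neighbor).

A♭3 is a neighbor tone.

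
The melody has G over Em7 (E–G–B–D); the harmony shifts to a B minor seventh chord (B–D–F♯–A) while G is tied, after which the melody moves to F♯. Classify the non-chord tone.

The harmony at that moment is B minor seventh chord (B, D, F♯, A); G is not a chord tone.
It is held over (the same pitch as the preceding G) and left by step down to F♯.
Held over from the previous chord and resolving down by step — a suspension.

G is a suspension.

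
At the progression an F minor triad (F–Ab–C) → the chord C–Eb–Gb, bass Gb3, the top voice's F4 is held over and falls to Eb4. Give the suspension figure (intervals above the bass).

At the second chord the bass is Gb3. The suspended F4 lies a seventh above the bass; after resolving down by step to Eb4, the interval above the bass becomes a sixth.
Suspension figures are named by those two intervals: 7–6.

7–6 suspension.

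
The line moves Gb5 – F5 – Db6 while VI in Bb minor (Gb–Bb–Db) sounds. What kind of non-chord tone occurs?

F5 is an escape tone.

The harmony at that moment is Gb major triad (Gb, Bb, Db); F5 is not a chord tone.
It is approached by step down from Gb5 and left by leap up to Db6.
Step in, leap out — an escape tone.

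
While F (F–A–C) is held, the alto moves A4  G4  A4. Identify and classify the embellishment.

G4 is a neighbor tone.

The harmony at that moment is F major triad (F, A, C); G4 is not a chord tone.
It is approached by step down from A4 and left by step up to A4.
Step away and step back to the same note — a neighbor tone (lower neighbor).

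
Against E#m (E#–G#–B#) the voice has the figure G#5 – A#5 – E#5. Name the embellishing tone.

The harmony at that moment is E# minor triad (E#, G#, B#); A#5 is not a chord tone.
It is approached by step up from G#5 and left by leap down to E#5.
Step in, leap out — an escape tone.

A#5 is an escape tone.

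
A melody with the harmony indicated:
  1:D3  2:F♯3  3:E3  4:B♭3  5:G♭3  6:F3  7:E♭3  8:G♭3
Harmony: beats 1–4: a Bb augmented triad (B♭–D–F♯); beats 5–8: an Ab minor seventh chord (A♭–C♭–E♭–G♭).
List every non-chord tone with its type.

The harmony at that moment is B♭ augmented triad (B♭, D, F♯); E3 is not a chord tone.
It is approached by step down from F♯3 and left by leap up to B♭3.
Step in, leap out — an escape tone.
The harmony at that moment is A♭ minor seventh chord (A♭, C♭, E♭, G♭); F3 is not a chord tone.
It is approached by step down from G♭3 and left by step down to E♭3.
Step in, step out in the same direction — a passing tone.

E3 (beat 3) — escape tone; F3 (beat 6) — passing tone.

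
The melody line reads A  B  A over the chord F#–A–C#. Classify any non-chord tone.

The harmony at that moment is F# minor triad (F#, A, C#); B is not a chord tone.
It is approached by step up from A and left by step down to A.
Step away and step back to the same note — a neighbor tone (upper neighbor).

B is a neighbor tone.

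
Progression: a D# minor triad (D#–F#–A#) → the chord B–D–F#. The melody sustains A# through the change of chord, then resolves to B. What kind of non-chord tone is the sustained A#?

A# is a retardation.

The harmony at that moment is B minor triad (B, D, F#); A# is not a chord tone.
It is held over (the same pitch as the preceding A#) and left by step up to B.
Held over from the previous chord and resolving up by step — a retardation.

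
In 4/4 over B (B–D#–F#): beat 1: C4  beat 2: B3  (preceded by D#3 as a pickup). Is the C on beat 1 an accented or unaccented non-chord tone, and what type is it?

Accented appoggiatura.

The harmony at that moment is B major triad (B, D#, F#); C4 is not a chord tone.
It is approached by leap up from D#3 and left by step down to B3.
Leap in, step out — an appoggiatura.
It falls on the downbeat, so it is accented.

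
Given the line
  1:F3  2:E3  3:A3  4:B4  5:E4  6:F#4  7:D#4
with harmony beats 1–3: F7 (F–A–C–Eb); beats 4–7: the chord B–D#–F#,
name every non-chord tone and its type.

The harmony at that moment is F dominant seventh chord (F, A, C, Eb); E3 is not a chord tone.
It is approached by step down from F3 and left by leap up to A3.
Step in, leap out — an escape tone.
The harmony at that moment is B major triad (B, D#, F#); E4 is not a chord tone.
It is approached by leap down from B4 and left by step up to F#4.
Leap in, step out — an appoggiatura.

E3 (beat 2) — escape tone; E4 (beat 5) — appoggiatura.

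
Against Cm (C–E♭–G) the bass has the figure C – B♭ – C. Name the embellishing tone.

B♭ is a neighbor tone.

The harmony at that moment is C minor triad (C, E♭, G); B♭ is not a chord tone.
It is approached by step down from C and left by step up to C.
Step away and step back to the same note — a neighbor tone (lower neighbor).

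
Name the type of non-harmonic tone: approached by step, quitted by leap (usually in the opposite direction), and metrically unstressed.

Approach: by step. Departure: by leap. Metric position: weak.
Step in, leap out, from a weak position — an escape tone (échappée). (It is the mirror image of the appoggiatura, which leaps in and steps out on a strong beat.)

Escape tone.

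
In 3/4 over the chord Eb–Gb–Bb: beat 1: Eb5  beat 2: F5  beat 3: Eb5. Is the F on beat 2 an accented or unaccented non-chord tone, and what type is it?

The harmony at that moment is Eb minor triad (Eb, Gb, Bb); F5 is not a chord tone.
It is approached by step up from Eb5 and left by step down to Eb5.
Step away and step back to the same note — a neighbor tone (upper neighbor).
It falls on a weak beat, so it is unaccented.

Unaccented neighbor tone.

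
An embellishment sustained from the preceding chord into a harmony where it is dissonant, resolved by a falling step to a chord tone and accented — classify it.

Approach: by preparation — the pitch is first a chord tone, then held (tied or repeated) while the harmony changes under it. Departure: down by step. Metric position: strong.
A prepared dissonance that resolves downward by step — a suspension. (The same figure resolving upward would be a retardation.)

Suspension.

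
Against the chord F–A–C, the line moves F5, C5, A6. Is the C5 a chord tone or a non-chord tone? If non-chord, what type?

Chord tone (the fifth of F major triad).

F major triad contains F, A, C; C is the fifth, so it is a chord tone.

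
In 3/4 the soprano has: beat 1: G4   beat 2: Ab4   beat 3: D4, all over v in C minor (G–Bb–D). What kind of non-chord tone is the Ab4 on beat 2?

Escape tone.

The harmony at that moment is G minor triad (G, Bb, D); Ab4 is not a chord tone.
It is approached by step up from G4 and left by leap down to D4.
Step in, leap out, on a weak beat — an escape tone.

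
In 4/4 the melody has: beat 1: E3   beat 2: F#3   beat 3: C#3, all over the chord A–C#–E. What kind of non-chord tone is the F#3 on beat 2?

The harmony at that moment is A major triad (A, C#, E); F#3 is not a chord tone.
It is approached by step up from E3 and left by leap down to C#3.
Step in, leap out, on a weak beat — an escape tone.

Escape tone.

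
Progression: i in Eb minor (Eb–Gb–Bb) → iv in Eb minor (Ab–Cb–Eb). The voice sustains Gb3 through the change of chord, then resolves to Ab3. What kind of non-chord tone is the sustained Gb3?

The harmony at that moment is Ab minor triad (Ab, Cb, Eb); Gb3 is not a chord tone.
It is held over (the same pitch as the preceding Gb3) and left by step up to Ab3.
Held over from the previous chord and resolving up by step — a retardation.

Gb3 is a retardation.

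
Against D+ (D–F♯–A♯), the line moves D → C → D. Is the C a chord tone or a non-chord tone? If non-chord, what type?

The harmony at that moment is D augmented triad (D, F♯, A♯); C is not a chord tone.
It is approached by step down from D and left by step up to D.
Step away and step back to the same note — a neighbor tone (lower neighbor).

Non-chord tone — a neighbor tone.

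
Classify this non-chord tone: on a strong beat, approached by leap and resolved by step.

Appoggiatura.

Approach: by leap. Departure: by step. Metric position: strong.
Leap in, step out, in a metrically strong position — an appoggiatura. (It is the mirror image of the escape tone, which steps in and leaps out from a weak position.)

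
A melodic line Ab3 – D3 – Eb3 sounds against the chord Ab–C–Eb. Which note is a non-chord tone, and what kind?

The harmony at that moment is Ab major triad (Ab, C, Eb); D3 is not a chord tone.
It is approached by leap down from Ab3 and left by step up to Eb3.
Leap in, step out — an appoggiatura.

D3 is an appoggiatura.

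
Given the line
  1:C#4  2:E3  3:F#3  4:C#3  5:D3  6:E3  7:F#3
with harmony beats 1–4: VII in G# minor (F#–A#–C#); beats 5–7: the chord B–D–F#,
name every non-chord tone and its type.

E3 (beat 2) — appoggiatura; E3 (beat 6) — passing tone.

The harmony at that moment is F# major triad (F#, A#, C#); E3 is not a chord tone.
It is approached by leap down from C#4 and left by step up to F#3.
Leap in, step out — an appoggiatura.
The harmony at that moment is B minor triad (B, D, F#); E3 is not a chord tone.
It is approached by step up from D3 and left by step up to F#3.
Step in, step out in the same direction — a passing tone.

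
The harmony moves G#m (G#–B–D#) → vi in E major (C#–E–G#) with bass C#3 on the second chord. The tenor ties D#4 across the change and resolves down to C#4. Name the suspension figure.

At the second chord the bass is C#3. The suspended D#4 lies a ninth above the bass; after resolving down by step to C#4, the interval above the bass becomes an octave.
Suspension figures are named by those two intervals: 9–8.

9–8 suspension.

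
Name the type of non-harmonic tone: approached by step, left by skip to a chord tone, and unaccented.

Escape tone.

Approach: by step. Departure: by leap. Metric position: weak.
Step in, leap out, from a weak position — an escape tone (échappée). (It is the mirror image of the appoggiatura, which leaps in and steps out on a strong beat.)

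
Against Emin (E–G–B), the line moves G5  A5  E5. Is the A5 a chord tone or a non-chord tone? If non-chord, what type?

Non-chord tone — an escape tone.

The harmony at that moment is E minor triad (E, G, B); A5 is not a chord tone.
It is approached by step up from G5 and left by leap down to E5.
Step in, leap out — an escape tone.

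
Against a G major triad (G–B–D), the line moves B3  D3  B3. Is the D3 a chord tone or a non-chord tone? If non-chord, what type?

Chord tone (the fifth of G major triad).

G major triad contains G, B, D; D is the fifth, so it is a chord tone.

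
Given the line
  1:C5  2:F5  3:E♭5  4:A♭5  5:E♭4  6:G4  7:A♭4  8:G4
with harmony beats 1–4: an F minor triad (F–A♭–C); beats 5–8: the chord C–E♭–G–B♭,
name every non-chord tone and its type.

E♭5 (beat 3) — escape tone; A♭4 (beat 7) — neighbor tone.

The harmony at that moment is F minor triad (F, A♭, C); E♭5 is not a chord tone.
It is approached by step down from F5 and left by leap up to A♭5.
Step in, leap out — an escape tone.
The harmony at that moment is C minor seventh chord (C, E♭, G, B♭); A♭4 is not a chord tone.
It is approached by step up from G4 and left by step down to G4.
Step away and step back to the same note — a neighbor tone (upper neighbor).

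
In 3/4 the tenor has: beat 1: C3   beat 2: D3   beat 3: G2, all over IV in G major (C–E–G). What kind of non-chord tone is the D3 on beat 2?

Escape tone.

The harmony at that moment is C major triad (C, E, G); D3 is not a chord tone.
It is approached by step up from C3 and left by leap down to G2.
Step in, leap out, on a weak beat — an escape tone.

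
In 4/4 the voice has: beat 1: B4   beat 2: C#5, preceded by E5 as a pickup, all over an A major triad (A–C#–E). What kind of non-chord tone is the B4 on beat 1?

The harmony at that moment is A major triad (A, C#, E); B4 is not a chord tone.
It is approached by leap down from E5 and left by step up to C#5.
Leap in, step out, metrically accented — an appoggiatura.

Appoggiatura.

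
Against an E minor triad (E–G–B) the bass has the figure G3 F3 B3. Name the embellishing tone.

F3 is an escape tone.

The harmony at that moment is E minor triad (E, G, B); F3 is not a chord tone.
It is approached by step down from G3 and left by leap up to B3.
Step in, leap out — an escape tone.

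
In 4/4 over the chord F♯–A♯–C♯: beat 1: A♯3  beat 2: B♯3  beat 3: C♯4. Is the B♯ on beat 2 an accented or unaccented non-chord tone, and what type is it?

The harmony at that moment is F♯ major triad (F♯, A♯, C♯); B♯3 is not a chord tone.
It is approached by step up from A♯3 and left by step up to C♯4.
Step in, step out in the same direction — a passing tone.
It falls on a weak beat, so it is unaccented.

Unaccented passing tone.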